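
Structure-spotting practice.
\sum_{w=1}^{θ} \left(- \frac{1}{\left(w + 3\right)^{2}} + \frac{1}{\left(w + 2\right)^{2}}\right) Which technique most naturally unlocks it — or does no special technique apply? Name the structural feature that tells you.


Best approach: telescoping — consecutive terms evaluate one function at adjacent indices (\frac{1}{\left(w + 2\right)^{2}} is its current value): one term's tail is the next term's head, so the chain collapses.


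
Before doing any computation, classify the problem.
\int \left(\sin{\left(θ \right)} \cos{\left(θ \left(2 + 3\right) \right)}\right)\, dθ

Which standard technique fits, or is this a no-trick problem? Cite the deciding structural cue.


Method: a trigonometric identity — apply product-to-sum to \sin{\left(θ \right)} \cos{\left(θ \left(2 + 3\right) \right)}: two clean single-angle terms replace one awkward product.


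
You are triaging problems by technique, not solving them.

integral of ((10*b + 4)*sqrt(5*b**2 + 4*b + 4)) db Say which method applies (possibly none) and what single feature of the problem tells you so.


Technique: u-substitution — the only nontrivial dependence routes through 5*b**2 + 4*b + 4, whose derivative supplies the leftover factor up to a constant multiple — u = 5*b**2 + 4*b + 4 flattens it.


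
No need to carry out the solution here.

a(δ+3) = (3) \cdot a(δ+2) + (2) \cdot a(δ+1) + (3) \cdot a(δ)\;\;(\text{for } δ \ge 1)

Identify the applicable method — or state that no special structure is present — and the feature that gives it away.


Technique: the characteristic-root method — try a geometric ansatz r^δ: constant coefficients turn the recurrence into one polynomial equation in r.


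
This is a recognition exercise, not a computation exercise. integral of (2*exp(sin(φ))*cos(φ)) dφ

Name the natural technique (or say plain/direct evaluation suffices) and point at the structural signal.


Diagnosis: u-substitution — collected, the integrand has one factor that is, up to a constant, the derivative of an inner expression the rest depends on — substitute for that inner expression.


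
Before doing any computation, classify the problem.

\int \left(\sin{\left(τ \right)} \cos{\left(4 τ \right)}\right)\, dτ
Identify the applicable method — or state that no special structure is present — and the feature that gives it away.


Method: a trigonometric identity — two different frequencies multiply in \sin{\left(τ \right)} \cos{\left(4 τ \right)}; the product-to-sum formula separates them.


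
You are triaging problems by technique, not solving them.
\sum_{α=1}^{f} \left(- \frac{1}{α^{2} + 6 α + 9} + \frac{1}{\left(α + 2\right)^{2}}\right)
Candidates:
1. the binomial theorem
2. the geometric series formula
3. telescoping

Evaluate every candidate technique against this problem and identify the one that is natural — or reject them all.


Best approach: telescoping — spot the paired structure — each term adds \frac{1}{\left(α + 2\right)^{2}} and subtracts its successor value, which the next term restores: the definition of a telescoping chain.
- the binomial theorem: the summand does not match any term pattern of an expanded binomial power.
- the geometric series formula: the ratio of consecutive terms depends on the index.
- telescoping: a fit — the right tool for this form.


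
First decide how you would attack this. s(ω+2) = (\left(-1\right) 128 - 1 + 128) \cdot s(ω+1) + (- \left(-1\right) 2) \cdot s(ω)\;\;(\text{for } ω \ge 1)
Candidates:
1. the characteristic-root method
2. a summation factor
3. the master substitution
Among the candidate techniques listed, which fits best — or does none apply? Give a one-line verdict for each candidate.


Verdict: the characteristic-root method — because shifting ω leaves the equation's coefficients unchanged, exponential trials reduce it to algebra.
- the characteristic-root method: a fit — the right tool for this form.
- a summation factor: the recurrence reaches back more than one step, outside the first-order family a summation factor normalizes.
- the master substitution: this is shift-type recursion, outside the divide-and-conquer template.


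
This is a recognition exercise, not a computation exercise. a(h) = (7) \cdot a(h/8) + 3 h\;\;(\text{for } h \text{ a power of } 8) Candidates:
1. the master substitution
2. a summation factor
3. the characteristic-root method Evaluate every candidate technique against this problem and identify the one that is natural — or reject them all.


Verdict: the master substitution — treat m = log base 8 of h as the new clock: one recursion step advances m by one while h scales by 8.
- the master substitution: applies; the problem has the shape this method handles.
- a summation factor: a divided-index call is outside the fixed-shift first-order family a summation factor normalizes.
- the characteristic-root method: the recursion divides its index rather than shifting it — outside the constant-shift family the root method covers.


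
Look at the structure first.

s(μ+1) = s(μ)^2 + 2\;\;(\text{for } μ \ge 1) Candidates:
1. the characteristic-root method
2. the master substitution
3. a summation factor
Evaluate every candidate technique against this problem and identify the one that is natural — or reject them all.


Technique: no special technique — a nonlinear dependence on earlier terms breaks linearity, and with it every superposition-based closed form.
- the characteristic-root method — the recursion is nonlinear in the sequence values, so no linear-modes ansatz applies.
- the master substitution: the recursive argument is a shift of the index, not a fixed fraction of it.
- a summation factor — no summation factor applies — the rule is not linear in the sequence values.


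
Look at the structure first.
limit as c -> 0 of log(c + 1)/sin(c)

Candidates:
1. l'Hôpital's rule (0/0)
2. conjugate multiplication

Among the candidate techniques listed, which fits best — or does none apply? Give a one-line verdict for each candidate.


Best approach: l'Hôpital's rule (0/0) — numerator and denominator both vanish at 0 — a genuine 0/0 form, which is exactly when l'Hôpital applies. Expanding numerator and denominator to first order gives the same value — the rule automates exactly that.
- l'Hôpital's rule (0/0) — yes — fits the structure here.
- conjugate multiplication: there are no radicals in tension whose conjugate would simplify matters.


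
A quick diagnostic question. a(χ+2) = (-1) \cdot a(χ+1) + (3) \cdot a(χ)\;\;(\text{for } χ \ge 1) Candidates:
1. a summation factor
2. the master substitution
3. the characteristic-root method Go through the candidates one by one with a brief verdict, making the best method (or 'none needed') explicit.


Verdict: the characteristic-root method — fixed numeric weights on consecutive terms and no forcing term added: the root method in its home territory.
- a summation factor: a summation factor telescopes one-step recursions; this one carries higher-order memory.
- the master substitution: the recursion shifts the index rather than dividing it.
- the characteristic-root method: applies; the problem has the shape this method handles.


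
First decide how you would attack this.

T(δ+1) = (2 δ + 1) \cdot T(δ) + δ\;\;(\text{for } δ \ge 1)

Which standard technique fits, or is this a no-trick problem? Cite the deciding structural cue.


Technique: a summation factor — the coefficient 2 δ + 1 drifts with the index, so no fixed root exists; normalizing by the cumulative product telescopes it.


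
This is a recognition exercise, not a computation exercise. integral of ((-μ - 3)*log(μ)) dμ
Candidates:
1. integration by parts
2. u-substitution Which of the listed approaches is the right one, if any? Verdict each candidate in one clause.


Diagnosis: integration by parts — the presence of log(μ) against a polynomial factor is the standard differentiate-the-log setup.
- integration by parts — yes — fits the structure here.
- u-substitution — no subexpression of the integrand pairs with its own derivative as a factor — individual terms may offer their own substitutions, but any change of variable covering the whole integral would have to be constructed from outside the expression.


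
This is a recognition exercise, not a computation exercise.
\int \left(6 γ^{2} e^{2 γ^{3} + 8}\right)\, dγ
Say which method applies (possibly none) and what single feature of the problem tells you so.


Diagnosis: u-substitution — collected, the integrand has one factor that is, up to a constant, the derivative of an inner expression the rest depends on — substitute for that inner expression.


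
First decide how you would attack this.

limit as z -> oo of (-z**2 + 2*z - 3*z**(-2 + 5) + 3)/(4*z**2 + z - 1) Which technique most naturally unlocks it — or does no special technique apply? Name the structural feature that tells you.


Method: dominant-term comparison — growth-rate triage: the leading powers of z decide the limit, everything else is noise. l'Hôpital's at-infinity variant applies to the expression viewed as a single quotient; the leading-term comparison is the direct route.


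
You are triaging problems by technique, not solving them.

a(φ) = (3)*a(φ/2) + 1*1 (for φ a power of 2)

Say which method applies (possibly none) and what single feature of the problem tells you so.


Technique: the master substitution — recursion at φ/2 is multiplicative in the index; logarithmic reindexing via φ = 2^m linearizes it.


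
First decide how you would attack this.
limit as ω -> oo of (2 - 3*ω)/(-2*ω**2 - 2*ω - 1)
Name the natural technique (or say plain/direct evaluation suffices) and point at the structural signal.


Method: dominant-term comparison — divide by the highest power of ω present: lower-order terms vanish and the dominant ratio remains. l'Hôpital's at-infinity variant applies to the expression viewed as a single quotient; the leading-term comparison is the direct route.


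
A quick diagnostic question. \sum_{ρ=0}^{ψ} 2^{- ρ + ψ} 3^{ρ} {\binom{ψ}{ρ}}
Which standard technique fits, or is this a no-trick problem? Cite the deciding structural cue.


Diagnosis: the binomial theorem — terms weighting {\binom{ψ}{ρ}} against matched powers of 3 and 2 reassemble into (3 + 2)^ψ by the binomial theorem.


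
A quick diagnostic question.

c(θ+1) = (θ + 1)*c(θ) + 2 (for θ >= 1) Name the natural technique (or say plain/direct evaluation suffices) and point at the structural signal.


Best approach: a summation factor — because the multiplier θ + 1 is index-dependent, divide through by its running product and sum the resulting differences.


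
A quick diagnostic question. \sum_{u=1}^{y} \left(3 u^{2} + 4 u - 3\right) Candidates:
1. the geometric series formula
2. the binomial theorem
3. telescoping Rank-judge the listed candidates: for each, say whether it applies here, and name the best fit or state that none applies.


Method: no special technique — no cancellation, no constant ratio, no binomial weights — just polynomial terms summed directly.
- the geometric series formula — the ratio of consecutive terms depends on the index.
- the binomial theorem — no binomial coefficients pair with matched powers.
- telescoping — computed from the summand as displayed, the partial sums build up without the pairwise collapse telescoping exploits.


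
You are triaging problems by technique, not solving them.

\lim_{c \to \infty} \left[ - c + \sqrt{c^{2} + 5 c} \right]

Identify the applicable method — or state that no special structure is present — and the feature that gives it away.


Method: conjugate multiplication — both pieces blow up but their difference is finite; the conjugate trick rationalizes \sqrt{c^{2} + 5 c} - c.


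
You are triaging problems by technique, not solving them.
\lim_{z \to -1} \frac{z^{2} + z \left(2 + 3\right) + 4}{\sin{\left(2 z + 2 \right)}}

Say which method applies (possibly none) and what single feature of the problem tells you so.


Best approach: l'Hôpital's rule (0/0) — numerator and denominator both vanish at -1 — a genuine 0/0 form, which is exactly when l'Hôpital applies. One could equally expand both pieces locally and compare leading terms; the rule does that in one stroke.


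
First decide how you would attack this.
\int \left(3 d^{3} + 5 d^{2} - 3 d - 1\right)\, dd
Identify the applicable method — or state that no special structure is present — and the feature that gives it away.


Technique: no special technique — scan for structure and find none: constant multiples of powers of d, integrate directly.


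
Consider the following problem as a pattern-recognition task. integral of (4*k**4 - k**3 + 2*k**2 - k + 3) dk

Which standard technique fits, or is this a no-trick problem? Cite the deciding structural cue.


Technique: no special technique — every term is a constant multiple of a power of k; term-wise power-rule integration needs no preliminary transformation.


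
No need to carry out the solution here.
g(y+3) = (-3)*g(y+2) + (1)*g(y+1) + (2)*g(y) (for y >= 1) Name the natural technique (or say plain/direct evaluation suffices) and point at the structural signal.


Best approach: the characteristic-root method — the recurrence treats every index alike (constant coefficients, no forcing) — precisely the regime where r^y trials close it.


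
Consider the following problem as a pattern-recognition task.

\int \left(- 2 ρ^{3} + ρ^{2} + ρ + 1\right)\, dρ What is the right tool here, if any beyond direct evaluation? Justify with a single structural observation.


Method: no special technique — scan for structure and find none: constant multiples of powers of ρ, integrate directly.


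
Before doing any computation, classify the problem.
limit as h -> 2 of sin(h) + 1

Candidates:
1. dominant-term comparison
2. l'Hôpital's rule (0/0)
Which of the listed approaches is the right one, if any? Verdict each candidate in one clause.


Verdict: no special technique — the function is continuous at 2; evaluation is itself the limit, no machinery required.
- dominant-term comparison — this limit is not decided by comparing leading-term growth at infinity.
- l'Hôpital's rule (0/0) — substituting the point gives a finite value outright — there is no indeterminate clash to repair.


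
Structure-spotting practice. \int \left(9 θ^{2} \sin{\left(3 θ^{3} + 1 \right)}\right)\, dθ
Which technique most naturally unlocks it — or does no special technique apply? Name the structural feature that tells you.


Diagnosis: u-substitution — 9 θ^{2} matches the derivative of 3 θ^{3} + 1 up to a constant; with u = 3 θ^{3} + 1 the whole integrand folds into a function of u alone.


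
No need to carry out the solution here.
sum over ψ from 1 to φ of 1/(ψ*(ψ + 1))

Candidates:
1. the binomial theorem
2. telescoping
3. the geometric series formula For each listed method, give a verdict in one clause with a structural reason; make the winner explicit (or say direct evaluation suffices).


Verdict: telescoping — one partial-fraction pass turns 1/(ψ*(ψ + 1)) into a shifted difference, and shifted differences telescope.
- the binomial theorem: the terms lack the binomial-coefficient-weighted complementary-power pattern of an expansion.
- telescoping — applies; the problem has the shape this method handles.
- the geometric series formula: the term-to-term ratio changes with the index, so the geometric formula cannot close it.


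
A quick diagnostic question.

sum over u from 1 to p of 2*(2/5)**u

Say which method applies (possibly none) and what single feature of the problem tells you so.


Best approach: the geometric series formula — consecutive terms stand in a fixed index-free ratio — the geometric sum formula closes it.


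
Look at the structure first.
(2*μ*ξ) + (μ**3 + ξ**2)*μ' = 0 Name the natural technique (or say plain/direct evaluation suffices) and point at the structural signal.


Technique: the exact-equation method — the mixed-partials test passes for 2*μ*ξ and μ**3 + ξ**2, so a potential function exists as presented.


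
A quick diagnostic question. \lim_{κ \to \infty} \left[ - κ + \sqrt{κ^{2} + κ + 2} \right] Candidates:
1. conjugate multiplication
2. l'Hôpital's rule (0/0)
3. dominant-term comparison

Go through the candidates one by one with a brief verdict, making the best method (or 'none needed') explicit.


Best approach: conjugate multiplication — divergence minus divergence hides a finite answer — expose it by pairing \sqrt{κ^{2} + κ + 2} - κ with its conjugate.
- conjugate multiplication: applies; the problem has the shape this method handles.
- l'Hôpital's rule (0/0) — no quotient structure at all: the clash is ∞ minus ∞, which rationalizing converts into a tractable ratio.
- dominant-term comparison — no dominant power emerges to decide the limit by degree comparison.


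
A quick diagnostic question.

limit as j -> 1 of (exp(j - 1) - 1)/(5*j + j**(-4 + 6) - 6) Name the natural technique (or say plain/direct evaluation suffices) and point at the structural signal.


Verdict: l'Hôpital's rule (0/0) — plug in 1: top and bottom both hit zero, so differentiate each and retry. Expanding numerator and denominator to first order gives the same value — the rule automates exactly that.


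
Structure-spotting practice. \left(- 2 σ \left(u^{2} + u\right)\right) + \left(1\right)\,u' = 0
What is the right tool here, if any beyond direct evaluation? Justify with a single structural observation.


Best approach: separation of variables — separating collects all u-dependence with the derivative and leaves all σ-dependence opposite: variables separate. A Bernoulli substitution applies to this equation as given; separation takes the same equation in its displayed form.


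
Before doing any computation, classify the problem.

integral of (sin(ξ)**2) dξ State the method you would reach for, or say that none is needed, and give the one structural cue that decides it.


Verdict: a trigonometric identity — sin(ξ)**2 is the textbook power-reduction case — identities first, antiderivatives second.


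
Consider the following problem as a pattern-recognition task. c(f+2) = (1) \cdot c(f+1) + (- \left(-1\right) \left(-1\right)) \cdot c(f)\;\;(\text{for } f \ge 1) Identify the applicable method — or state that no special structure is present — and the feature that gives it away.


Method: the characteristic-root method — shift-invariance with fixed coefficients calls for exponential trials; the characteristic polynomial finds every r^f.


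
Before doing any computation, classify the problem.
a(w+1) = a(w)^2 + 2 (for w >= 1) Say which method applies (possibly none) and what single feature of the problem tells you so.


Best approach: no special technique — the sequence value feeds back through itself nonlinearly — linear superposition fails, and every superposition-based closed form fails with it.


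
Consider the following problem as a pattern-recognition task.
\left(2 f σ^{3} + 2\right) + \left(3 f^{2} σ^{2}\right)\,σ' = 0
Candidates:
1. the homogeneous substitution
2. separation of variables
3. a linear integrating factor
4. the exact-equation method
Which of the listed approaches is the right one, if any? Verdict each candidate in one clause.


Method: the exact-equation method — equality of cross partials is the green light — assemble the potential function term by term.
- the homogeneous substitution — solved for the derivative, the right side changes under joint scaling of the two variables.
- separation of variables — the two dependences are entangled, not a clean product of one-variable pieces.
- a linear integrating factor: the unknown enters nonlinearly (through a power, a denominator, or a transcendental function), which the linear integrating-factor recipe cannot absorb as-is — any repair would come from a preliminary substitution, not the factor.
- the exact-equation method: applicable, and directly so.


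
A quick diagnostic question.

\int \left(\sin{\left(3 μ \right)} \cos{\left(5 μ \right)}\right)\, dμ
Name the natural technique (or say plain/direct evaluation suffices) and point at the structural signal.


Technique: a trigonometric identity — cross-frequency products like \sin{\left(3 μ \right)} \cos{\left(5 μ \right)} are the textbook product-to-sum case — the identity converts them to directly integrable sinusoids.


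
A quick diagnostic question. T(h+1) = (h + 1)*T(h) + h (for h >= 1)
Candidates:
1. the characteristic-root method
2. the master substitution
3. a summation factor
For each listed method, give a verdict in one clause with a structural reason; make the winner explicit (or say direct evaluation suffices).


Diagnosis: a summation factor — one-term recursion with variable weight h + 1 is solved by product normalization, not by root-finding.
- the characteristic-root method: an index-dependent weight blocks the pure exponential ansatz.
- the master substitution: there is no divide-the-index recursive argument.
- a summation factor — applies; the problem has the shape this method handles.


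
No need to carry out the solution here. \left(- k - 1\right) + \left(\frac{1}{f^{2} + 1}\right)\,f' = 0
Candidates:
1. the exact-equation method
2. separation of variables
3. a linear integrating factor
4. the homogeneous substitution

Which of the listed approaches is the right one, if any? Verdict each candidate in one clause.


Method: separation of variables — all dependence on the two variables factors apart, the defining separable shape.
- the exact-equation method: with no real cross-dependence between the variables, the exact-equation machinery is a detour rather than the natural reading.
- separation of variables — yes, a natural case for it.
- a linear integrating factor — a nonlinear term in the unknown puts this outside the integrating-factor template.
- the homogeneous substitution: the slope is not a function of the ratio of the variables alone.


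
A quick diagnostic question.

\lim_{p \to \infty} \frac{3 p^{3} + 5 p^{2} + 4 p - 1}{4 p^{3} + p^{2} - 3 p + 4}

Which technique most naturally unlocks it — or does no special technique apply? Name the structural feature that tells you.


Technique: dominant-term comparison — divide through by the highest power of p; every lower-order term dies and the dominant terms decide the limit. l'Hôpital's at-infinity variant applies to the expression viewed as a single quotient; the leading-term comparison is the direct route.


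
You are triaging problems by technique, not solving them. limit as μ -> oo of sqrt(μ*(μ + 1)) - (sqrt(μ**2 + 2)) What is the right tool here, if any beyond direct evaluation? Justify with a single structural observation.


Diagnosis: conjugate multiplication — turning the difference into a conjugate-rationalized ratio makes the limit readable.


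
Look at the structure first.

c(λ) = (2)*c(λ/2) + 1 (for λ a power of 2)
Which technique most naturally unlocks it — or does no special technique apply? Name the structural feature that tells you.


Verdict: the master substitution — recursion at λ/2 is multiplicative in the index; logarithmic reindexing via λ = 2^m linearizes it.


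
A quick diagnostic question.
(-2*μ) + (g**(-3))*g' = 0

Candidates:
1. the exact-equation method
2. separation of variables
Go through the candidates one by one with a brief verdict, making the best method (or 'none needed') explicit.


Method: separation of variables — separating collects all g-dependence with the derivative and leaves all μ-dependence opposite: variables separate.
- the exact-equation method — with no real cross-dependence between the variables, the exact-equation machinery is a detour rather than the natural reading.
- separation of variables — yes, a natural case for it.


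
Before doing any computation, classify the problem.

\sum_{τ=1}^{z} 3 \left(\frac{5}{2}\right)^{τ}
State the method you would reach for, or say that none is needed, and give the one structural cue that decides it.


Best approach: the geometric series formula — consecutive terms stand in a fixed index-free ratio — the geometric sum formula closes it.


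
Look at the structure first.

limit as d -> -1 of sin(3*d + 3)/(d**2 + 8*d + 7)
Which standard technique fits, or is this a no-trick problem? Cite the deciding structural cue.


Diagnosis: l'Hôpital's rule (0/0) — plug in -1: top and bottom both hit zero, so differentiate each and retry. One could equally expand both pieces locally and compare leading terms; the rule does that in one stroke.


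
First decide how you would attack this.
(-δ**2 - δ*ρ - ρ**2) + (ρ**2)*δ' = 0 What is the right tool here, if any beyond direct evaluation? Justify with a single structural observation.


Technique: the homogeneous substitution — the slope's numerator and denominator share total degree; set v = δ/ρ and the equation drops to separable form.


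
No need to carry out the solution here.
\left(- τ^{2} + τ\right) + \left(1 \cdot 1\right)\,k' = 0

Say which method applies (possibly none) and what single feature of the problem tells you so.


Best approach: no special technique — the slope is a function of τ alone, so integrate both sides directly.


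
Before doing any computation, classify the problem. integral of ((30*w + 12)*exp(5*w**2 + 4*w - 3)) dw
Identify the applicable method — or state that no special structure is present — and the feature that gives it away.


Method: u-substitution — differentiating the inner expression 5*w**2 + 4*w - 3 produces the factor 30*w + 12 up to a constant multiple, so substituting u = 5*w**2 + 4*w - 3 reduces everything to a one-variable integral in u.


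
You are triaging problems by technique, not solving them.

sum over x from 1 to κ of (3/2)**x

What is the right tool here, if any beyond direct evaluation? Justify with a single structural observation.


Verdict: the geometric series formula — term-over-term division gives 3/2 every time — index-free ratio, geometric sum formula applies.


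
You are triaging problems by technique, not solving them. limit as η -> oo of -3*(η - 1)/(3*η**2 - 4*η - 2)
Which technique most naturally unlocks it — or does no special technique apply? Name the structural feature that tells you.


Best approach: dominant-term comparison — growth-rate triage: the leading powers of η decide the limit, everything else is noise. Differentiating the expression as a single quotient would eventually settle it as well; matching dominant growth settles it immediately.


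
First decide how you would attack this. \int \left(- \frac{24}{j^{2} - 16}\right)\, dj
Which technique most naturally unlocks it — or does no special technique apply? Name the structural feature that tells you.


Best approach: partial fractions — the factorization of j^{2} - 16 is the whole battle; after it, each term is a table integral.


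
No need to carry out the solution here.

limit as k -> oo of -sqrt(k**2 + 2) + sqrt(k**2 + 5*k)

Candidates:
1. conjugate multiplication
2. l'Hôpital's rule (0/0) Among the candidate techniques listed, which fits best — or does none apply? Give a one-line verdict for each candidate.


Technique: conjugate multiplication — this difference gives up after one conjugate multiplication — the radical structure cancels against its conjugate.
- conjugate multiplication — applicable, and directly so.
- l'Hôpital's rule (0/0): no quotient structure at all: the clash is ∞ minus ∞, which rationalizing converts into a tractable ratio.


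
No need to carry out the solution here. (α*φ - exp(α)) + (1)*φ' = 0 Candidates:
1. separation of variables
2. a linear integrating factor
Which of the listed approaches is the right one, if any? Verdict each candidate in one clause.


Diagnosis: a linear integrating factor — the unknown enters only to the first power against a nonzero forcing term — the integrating-factor template applies directly.
- separation of variables — no division isolates the independent variable from the unknown.
- a linear integrating factor — a fit — the right tool for this form.


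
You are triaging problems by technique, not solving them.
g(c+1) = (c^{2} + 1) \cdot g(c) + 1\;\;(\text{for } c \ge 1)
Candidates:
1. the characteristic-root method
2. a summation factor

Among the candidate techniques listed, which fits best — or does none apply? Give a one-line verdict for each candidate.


Best approach: a summation factor — because the multiplier c^{2} + 1 is index-dependent, divide through by its running product and sum the resulting differences.
- the characteristic-root method — an index-dependent weight blocks the pure exponential ansatz.
- a summation factor: applicable, and directly so.


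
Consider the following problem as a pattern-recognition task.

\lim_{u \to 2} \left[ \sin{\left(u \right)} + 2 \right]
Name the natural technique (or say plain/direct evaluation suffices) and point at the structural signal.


Best approach: no special technique — no denominator vanishes and nothing blows up at 2: direct substitution is the whole computation.


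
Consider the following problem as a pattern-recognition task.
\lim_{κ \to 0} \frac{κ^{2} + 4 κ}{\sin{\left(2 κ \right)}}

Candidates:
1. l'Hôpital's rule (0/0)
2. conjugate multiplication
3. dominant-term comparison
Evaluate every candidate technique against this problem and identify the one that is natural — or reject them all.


Technique: l'Hôpital's rule (0/0) — the 0/0 form at 0 is the signature situation for l'Hôpital's rule. Known elementary limits would finish this too — the rule just bypasses the case analysis.
- l'Hôpital's rule (0/0) — applicable, and directly so.
- conjugate multiplication — rationalization has no target — no divergent radical difference appears.
- dominant-term comparison: leading-power comparison does not apply to this form.


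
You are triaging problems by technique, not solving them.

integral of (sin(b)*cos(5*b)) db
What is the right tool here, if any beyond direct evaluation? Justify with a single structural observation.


Diagnosis: a trigonometric identity — the product sin(b)*cos(5*b) converts to a sum of single-frequency sinusoids via the product-to-sum identity.


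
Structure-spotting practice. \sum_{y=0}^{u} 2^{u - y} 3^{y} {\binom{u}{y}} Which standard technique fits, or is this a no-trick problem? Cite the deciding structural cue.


Verdict: the binomial theorem — {\binom{u}{y}} weighting matched powers of 3 and 2 is the expanded form of (3 + 2)^u — fold it back up.


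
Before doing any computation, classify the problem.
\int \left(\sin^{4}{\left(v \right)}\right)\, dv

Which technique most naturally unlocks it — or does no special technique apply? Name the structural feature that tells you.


Verdict: a trigonometric identity — \sin^{4}{\left(v \right)} is the textbook power-reduction case — identities first, antiderivatives second.


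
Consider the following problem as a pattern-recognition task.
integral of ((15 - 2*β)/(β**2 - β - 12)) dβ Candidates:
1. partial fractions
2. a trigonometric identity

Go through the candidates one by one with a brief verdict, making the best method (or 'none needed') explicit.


Diagnosis: partial fractions — the bottom, β**2 - β - 12, comes apart into simple factors, and a proper rational function over split factors decomposes.
- partial fractions — applicable, and directly so.
- a trigonometric identity: no sine or cosine appears, so there is nothing for a trigonometric identity to act on.


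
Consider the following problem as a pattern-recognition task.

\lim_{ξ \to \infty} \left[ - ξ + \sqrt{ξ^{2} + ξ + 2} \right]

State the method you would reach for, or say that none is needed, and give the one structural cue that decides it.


Technique: conjugate multiplication — infinity minus infinity with a radical in play — multiply by the conjugate so the divergences of \sqrt{ξ^{2} + ξ + 2} and ξ annihilate.


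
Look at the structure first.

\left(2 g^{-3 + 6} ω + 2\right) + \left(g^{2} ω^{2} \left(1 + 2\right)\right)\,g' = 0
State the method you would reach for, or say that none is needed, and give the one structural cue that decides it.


Best approach: the exact-equation method — equality of cross partials is the green light — assemble the potential function term by term.


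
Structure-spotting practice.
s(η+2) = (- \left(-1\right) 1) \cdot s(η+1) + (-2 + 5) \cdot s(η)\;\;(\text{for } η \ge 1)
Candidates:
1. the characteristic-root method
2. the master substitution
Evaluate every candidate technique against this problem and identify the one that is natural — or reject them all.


Diagnosis: the characteristic-root method — shift-invariance with fixed coefficients calls for exponential trials; the characteristic polynomial finds every r^η.
- the characteristic-root method — applicable, and directly so.
- the master substitution — there is no divide-the-index recursive argument.


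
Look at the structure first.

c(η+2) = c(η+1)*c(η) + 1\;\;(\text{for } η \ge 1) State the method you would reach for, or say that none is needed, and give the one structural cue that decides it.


Method: no special technique — a nonlinear dependence on earlier terms breaks linearity, and with it every superposition-based closed form.


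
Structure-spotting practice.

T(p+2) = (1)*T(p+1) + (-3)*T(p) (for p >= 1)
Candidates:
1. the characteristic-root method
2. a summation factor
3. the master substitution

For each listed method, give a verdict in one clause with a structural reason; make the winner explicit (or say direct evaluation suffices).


Diagnosis: the characteristic-root method — constant coefficients and linearity mean the ansatz r^p reduces it to solving the characteristic polynomial.
- the characteristic-root method — applicable, and directly so.
- a summation factor — a summation factor telescopes one-step recursions; this one carries higher-order memory.
- the master substitution: the recursive argument is a shift of the index, not a fixed fraction of it.


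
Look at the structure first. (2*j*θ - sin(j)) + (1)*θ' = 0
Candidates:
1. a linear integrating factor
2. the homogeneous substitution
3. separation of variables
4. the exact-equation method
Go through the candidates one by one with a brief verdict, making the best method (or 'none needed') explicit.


Diagnosis: a linear integrating factor — arrange it as θ' + 2*j·θ = (the forcing term) and the integrating factor does the rest.
- a linear integrating factor — yes — fits the structure here.
- the homogeneous substitution — the slope does not depend on the ratio of the variables alone.
- separation of variables: no division isolates the independent variable from the unknown.
- the exact-equation method: exactness fails on the nose — the mixed partials do not match.


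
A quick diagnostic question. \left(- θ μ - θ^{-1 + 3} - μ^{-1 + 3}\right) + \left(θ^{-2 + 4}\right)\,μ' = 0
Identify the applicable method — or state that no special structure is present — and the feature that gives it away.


Method: the homogeneous substitution — the slope is degree-zero homogeneous: the ratio substitution v = μ/θ collapses it.


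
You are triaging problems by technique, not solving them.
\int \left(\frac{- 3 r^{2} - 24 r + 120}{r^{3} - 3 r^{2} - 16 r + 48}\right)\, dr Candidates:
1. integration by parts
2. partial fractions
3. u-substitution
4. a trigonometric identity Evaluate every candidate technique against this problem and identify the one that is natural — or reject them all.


Diagnosis: partial fractions — rational integrand, reducible denominator r^{3} - 3 r^{2} - 16 r + 48: decompose first, integrate second.
- integration by parts: the integrand does not split as a nonconstant polynomial times an exp, sine, cosine of a linear argument, or logarithm — no polynomial-kernel parts product to differentiate one side of.
- partial fractions — applicable, and directly so.
- u-substitution: no subexpression of the integrand serves as a whole-integral substitution inner — individual terms may offer their own, but none carries its derivative as a factor of the full integrand; a working change of variable would have to be constructed from outside the expression.
- a trigonometric identity: no sine or cosine appears, so there is nothing for a trigonometric identity to act on.


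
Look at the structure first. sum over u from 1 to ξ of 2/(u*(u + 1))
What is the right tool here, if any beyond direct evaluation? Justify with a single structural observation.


Method: telescoping — one partial-fraction pass turns 2/(u*(u + 1)) into a shifted difference, and shifted differences telescope.


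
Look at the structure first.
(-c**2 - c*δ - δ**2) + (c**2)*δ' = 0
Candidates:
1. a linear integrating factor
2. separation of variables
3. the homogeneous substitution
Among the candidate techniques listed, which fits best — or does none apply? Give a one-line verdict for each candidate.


Technique: the homogeneous substitution — solved for the derivative, the right side is unchanged under scaling c and δ together — it depends only on the ratio δ/c, so substitute a single ratio variable.
- a linear integrating factor: the unknown enters nonlinearly (through a power, a denominator, or a transcendental function), which the linear integrating-factor recipe cannot absorb as-is — any repair would come from a preliminary substitution, not the factor.
- separation of variables — the two dependences do not factor apart.
- the homogeneous substitution — applicable, and directly so.


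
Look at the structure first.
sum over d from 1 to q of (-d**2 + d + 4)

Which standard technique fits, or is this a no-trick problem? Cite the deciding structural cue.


Verdict: no special technique — constant-multiple powers of d with no cancellation partners and no common ratio — use the standard power-sum formulas.


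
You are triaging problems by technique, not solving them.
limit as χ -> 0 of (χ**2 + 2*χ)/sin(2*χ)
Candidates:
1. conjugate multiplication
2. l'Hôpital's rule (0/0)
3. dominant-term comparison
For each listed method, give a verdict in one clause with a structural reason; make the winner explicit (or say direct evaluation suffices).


Verdict: l'Hôpital's rule (0/0) — the 0/0 form at 0 is the signature situation for l'Hôpital's rule. Expanding numerator and denominator to first order gives the same value — the rule automates exactly that.
- conjugate multiplication — no difference of divergent radicals appears, so rationalizing has nothing to cancel.
- l'Hôpital's rule (0/0): yes — fits the structure here.
- dominant-term comparison: this limit is not decided by comparing leading-term growth at infinity.


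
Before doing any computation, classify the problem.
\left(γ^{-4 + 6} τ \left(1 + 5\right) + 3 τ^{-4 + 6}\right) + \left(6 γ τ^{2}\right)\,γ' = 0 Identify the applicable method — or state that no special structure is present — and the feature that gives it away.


Method: the exact-equation method — equality of cross partials is the green light — assemble the potential function term by term.


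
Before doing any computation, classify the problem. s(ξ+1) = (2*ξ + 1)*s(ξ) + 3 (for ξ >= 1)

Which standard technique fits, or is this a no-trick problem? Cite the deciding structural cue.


Method: a summation factor — the coefficient 2*ξ + 1 drifts with the index, so no fixed root exists; normalizing by the cumulative product telescopes it.


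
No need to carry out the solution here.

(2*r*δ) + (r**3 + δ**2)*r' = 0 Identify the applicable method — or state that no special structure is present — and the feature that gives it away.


Best approach: the exact-equation method — d/dr of 2*r*δ equals d/dδ of r**3 + δ**2: the form is a total differential of one potential — integrate it exactly.
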